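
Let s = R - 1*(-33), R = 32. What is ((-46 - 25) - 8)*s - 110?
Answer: -5245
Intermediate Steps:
s = 65 (s = 32 - 1*(-33) = 32 + 33 = 65)
((-46 - 25) - 8)*s - 110 = ((-46 - 25) - 8)*65 - 110 = (-71 - 8)*65 - 110 = -79*65 - 110 = -5135 - 110 = -5245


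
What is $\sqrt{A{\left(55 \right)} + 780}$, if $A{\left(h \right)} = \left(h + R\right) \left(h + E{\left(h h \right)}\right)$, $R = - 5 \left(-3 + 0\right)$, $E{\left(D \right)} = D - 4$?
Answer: $10 \sqrt{2161} \approx 464.87$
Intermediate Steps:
$E{\left(D \right)} = -4 + D$
$R = 15$ ($R = \left(-5\right) \left(-3\right) = 15$)
$A{\left(h \right)} = \left(15 + h\right) \left(-4 + h + h^{2}\right)$ ($A{\left(h \right)} = \left(h + 15\right) \left(h + \left(-4 + h h\right)\right) = \left(15 + h\right) \left(h + \left(-4 + h^{2}\right)\right) = \left(15 + h\right) \left(-4 + h + h^{2}\right)$)
$\sqrt{A{\left(55 \right)} + 780} = \sqrt{\left(-60 + 55^{3} + 11 \cdot 55 + 16 \cdot 55^{2}\right) + 780} = \sqrt{\left(-60 + 166375 + 605 + 16 \cdot 3025\right) + 780} = \sqrt{\left(-60 + 166375 + 605 + 48400\right) + 780} = \sqrt{215320 + 780} = \sqrt{216100} = 10 \sqrt{2161}$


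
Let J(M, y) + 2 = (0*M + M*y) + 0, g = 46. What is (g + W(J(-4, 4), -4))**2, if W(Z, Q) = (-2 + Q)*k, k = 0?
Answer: 2116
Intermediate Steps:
J(M, y) = -2 + M*y (J(M, y) = -2 + ((0*M + M*y) + 0) = -2 + ((0 + M*y) + 0) = -2 + (M*y + 0) = -2 + M*y)
W(Z, Q) = 0 (W(Z, Q) = (-2 + Q)*0 = 0)
(g + W(J(-4, 4), -4))**2 = (46 + 0)**2 = 46**2 = 2116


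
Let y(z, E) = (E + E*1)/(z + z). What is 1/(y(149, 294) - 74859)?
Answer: -149/11153697 ≈ -1.3359e-5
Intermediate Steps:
y(z, E) = E/z (y(z, E) = (E + E)/((2*z)) = (2*E)*(1/(2*z)) = E/z)
1/(y(149, 294) - 74859) = 1/(294/149 - 74859) = 1/(-11153697/149) = -149/11153697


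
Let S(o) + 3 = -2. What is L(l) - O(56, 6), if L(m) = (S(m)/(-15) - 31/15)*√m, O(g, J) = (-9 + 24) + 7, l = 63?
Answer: -22 - 26*√7/5 ≈ -35.758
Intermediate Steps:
S(o) = -5 (S(o) = -3 - 2 = -5)
O(g, J) = 22 (O(g, J) = 15 + 7 = 22)
L(m) = -26*√m/15 (L(m) = (-5/(-15) - 31/15)*√m = (-5*(-1/15) - 31*1/15)*√m = (⅓ - 31/15)*√m = -26*√m/15)
L(l) - O(56, 6) = -26*√7/5 - 1*22 = -26*√7/5 - 22 = -22 - 26*√7/5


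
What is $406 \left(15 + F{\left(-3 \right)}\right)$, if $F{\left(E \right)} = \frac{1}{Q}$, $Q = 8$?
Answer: $\frac{24563}{4} \approx 6140.8$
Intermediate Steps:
$F{\left(E \right)} = \frac{1}{8}$
$406 \left(15 + F{\left(-3 \right)}\right) = 406 \left(15 + \frac{1}{8}\right) = 406 \cdot \frac{121}{8} = \frac{24563}{4}$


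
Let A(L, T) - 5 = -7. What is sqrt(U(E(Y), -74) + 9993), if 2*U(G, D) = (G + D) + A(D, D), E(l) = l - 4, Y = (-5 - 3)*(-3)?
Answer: sqrt(9965) ≈ 99.825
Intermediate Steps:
A(L, T) = -2 (A(L, T) = 5 - 7 = -2)
Y = 24 (Y = -8*(-3) = 24)
E(l) = -4 + l
U(G, D) = -1 + D/2 + G/2 (U(G, D) = ((G + D) - 2)/2 = ((D + G) - 2)/2 = (-2 + D + G)/2 = -1 + D/2 + G/2)
sqrt(U(E(Y), -74) + 9993) = sqrt((-1 + (1/2)*(-74) + (-4 + 24)/2) + 9993) = sqrt((-1 - 37 + (1/2)*20) + 9993) = sqrt((-1 - 37 + 10) + 9993) = sqrt(-28 + 9993) = sqrt(9965)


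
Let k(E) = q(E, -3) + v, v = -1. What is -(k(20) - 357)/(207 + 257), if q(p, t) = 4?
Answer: 177/232 ≈ 0.76293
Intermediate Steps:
k(E) = 3 (k(E) = 4 - 1 = 3)
-(k(20) - 357)/(207 + 257) = -(3 - 357)/(207 + 257) = -(-354)/464 = -1*(-177/232) = 177/232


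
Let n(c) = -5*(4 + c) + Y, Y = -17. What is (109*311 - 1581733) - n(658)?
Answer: -1544507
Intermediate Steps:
n(c) = -37 - 5*c (n(c) = -5*(4 + c) - 17 = (-20 - 5*c) - 17 = -37 - 5*c)
(109*311 - 1581733) - n(658) = (109*311 - 1581733) - (-37 - 5*658) = (33899 - 1581733) - (-37 - 3290) = -1547834 - 1*(-3327) = -1547834 + 3327 = -1544507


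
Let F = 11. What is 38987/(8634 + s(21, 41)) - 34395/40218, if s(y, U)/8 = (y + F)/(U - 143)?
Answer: 415551616/113488493 ≈ 3.6616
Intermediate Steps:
s(y, U) = 8*(11 + y)/(-143 + U) (s(y, U) = 8*((y + 11)/(U - 143)) = 8*((11 + y)/(-143 + U)) = 8*(11 + y)/(-143 + U))
38987/(8634 + s(21, 41)) - 34395/40218 = 38987/(8634 + 8*(11 + 21)/(-143 + 41)) - 34395/40218 = 38987/(8634 + 8*32/(-102)) - 34395*1/40218 = 38987/(8634 + 8*(-1/102)*32) - 11465/13406 = 38987/(8634 - 128/51) - 11465/13406 = 38987/(440206/51) - 11465/13406 = 38987*(51/440206) - 11465/13406 = 152949/33862 - 11465/13406 = 415551616/113488493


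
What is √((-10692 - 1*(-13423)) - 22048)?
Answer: I*√19317 ≈ 138.99*I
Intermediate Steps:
√((-10692 - 1*(-13423)) - 22048) = √((-10692 + 13423) - 22048) = √(2731 - 22048) = √(-19317) = I*√19317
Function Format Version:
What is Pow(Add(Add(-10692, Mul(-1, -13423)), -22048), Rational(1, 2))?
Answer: Mul(I, Pow(19317, Rational(1, 2))) ≈ Mul(138.99, I)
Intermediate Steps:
Pow(Add(Add(-10692, Mul(-1, -13423)), -22048), Rational(1, 2)) = Pow(Add(Add(-10692, 13423), -22048), Rational(1, 2)) = Pow(Add(2731, -22048), Rational(1, 2)) = Pow(-19317, Rational(1, 2)) = Mul(I, Pow(19317, Rational(1, 2)))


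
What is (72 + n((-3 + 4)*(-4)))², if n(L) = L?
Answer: 4624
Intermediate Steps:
(72 + n((-3 + 4)*(-4)))² = (72 + (-3 + 4)*(-4))² = (72 + 1*(-4))² = (72 - 4)² = 68² = 4624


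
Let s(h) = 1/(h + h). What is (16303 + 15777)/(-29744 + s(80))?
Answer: -5132800/4759039 ≈ -1.0785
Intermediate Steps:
s(h) = 1/(2*h)
(16303 + 15777)/(-29744 + s(80)) = (16303 + 15777)/(-29744 + (1/2)/80) = 32080/(-29744 + (1/2)*(1/80)) = 32080/(-29744 + 1/160) = 32080/(-4759039/160) = 32080*(-160/4759039) = -5132800/4759039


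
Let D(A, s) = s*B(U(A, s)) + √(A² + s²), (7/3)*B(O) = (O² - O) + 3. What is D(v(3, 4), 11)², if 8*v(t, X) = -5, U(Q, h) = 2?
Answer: 2123081/3136 + 165*√7769/28 ≈ 1196.4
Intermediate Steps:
v(t, X) = -5/8 (v(t, X) = (⅛)*(-5) = -5/8)
B(O) = 9/7 - 3*O/7 + 3*O²/7 (B(O) = 3*((O² - O) + 3)/7 = 3*(3 + O² - O)/7 = 9/7 - 3*O/7 + 3*O²/7)
D(A, s) = √(A² + s²) + 15*s/7 (D(A, s) = s*(9/7 - 3/7*2 + (3/7)*2²) + √(A² + s²) = s*(9/7 - 6/7 + (3/7)*4) + √(A² + s²) = s*(9/7 - 6/7 + 12/7) + √(A² + s²) = s*(15/7) + √(A² + s²) = 15*s/7 + √(A² + s²) = √(A² + s²) + 15*s/7)
D(v(3, 4), 11)² = (√((-5/8)² + 11²) + (15/7)*11)² = (√(25/64 + 121) + 165/7)² = (√(7769/64) + 165/7)² = (√7769/8 + 165/7)² = (165/7 + √7769/8)²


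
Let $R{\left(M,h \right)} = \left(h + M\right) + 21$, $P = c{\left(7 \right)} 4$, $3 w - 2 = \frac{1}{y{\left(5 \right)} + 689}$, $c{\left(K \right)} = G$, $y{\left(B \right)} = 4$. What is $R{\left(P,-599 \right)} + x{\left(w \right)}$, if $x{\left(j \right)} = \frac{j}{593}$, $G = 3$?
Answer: $- \frac{697790015}{1232847} \approx -566.0$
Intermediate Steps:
$c{\left(K \right)} = 3$
$w = \frac{1387}{2079}$ ($w = \frac{2}{3} + \frac{1}{3 \left(4 + 689\right)} = \frac{2}{3} + \frac{1}{3 \cdot 693} = \frac{2}{3} + \frac{1}{3} \cdot \frac{1}{693} = \frac{2}{3} + \frac{1}{2079} = \frac{1387}{2079} \approx 0.66715$)
$P = 12$ ($P = 3 \cdot 4 = 12$)
$R{\left(M,h \right)} = 21 + M + h$ ($R{\left(M,h \right)} = \left(M + h\right) + 21 = 21 + M + h$)
$x{\left(j \right)} = \frac{j}{593}$ ($x{\left(j \right)} = j \frac{1}{593} = \frac{j}{593}$)
$R{\left(P,-599 \right)} + x{\left(w \right)} = \left(21 + 12 - 599\right) + \frac{1}{593} \cdot \frac{1387}{2079} = -566 + \frac{1387}{1232847} = - \frac{697790015}{1232847}$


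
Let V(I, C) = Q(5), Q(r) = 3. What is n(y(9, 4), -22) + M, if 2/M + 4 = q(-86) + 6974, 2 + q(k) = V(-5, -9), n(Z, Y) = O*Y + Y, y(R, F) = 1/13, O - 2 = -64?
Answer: 9355084/6971 ≈ 1342.0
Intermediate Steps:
O = -62 (O = 2 - 64 = -62)
V(I, C) = 3
y(R, F) = 1/13
n(Z, Y) = -61*Y (n(Z, Y) = -62*Y + Y = -61*Y)
q(k) = 1 (q(k) = -2 + 3 = 1)
M = 2/6971 (M = 2/(-4 + (1 + 6974)) = 2/(-4 + 6975) = 2/6971 ≈ 0.00028690)
n(y(9, 4), -22) + M = -61*(-22) + 2/6971 = 1342 + 2/6971 = 9355084/6971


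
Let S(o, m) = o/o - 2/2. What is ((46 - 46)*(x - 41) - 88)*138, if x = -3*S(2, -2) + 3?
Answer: -12144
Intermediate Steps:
S(o, m) = 0 (S(o, m) = 1 - 2*1/2 = 1 - 1 = 0)
x = 3 (x = -3*0 + 3 = 0 + 3 = 3)
((46 - 46)*(x - 41) - 88)*138 = ((46 - 46)*(3 - 41) - 88)*138 = (0*(-38) - 88)*138 = (0 - 88)*138 = -88*138 = -12144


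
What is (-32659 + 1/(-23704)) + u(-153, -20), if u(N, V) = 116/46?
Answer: -17804050719/545192 ≈ -32656.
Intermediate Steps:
u(N, V) = 58/23 (u(N, V) = 116*(1/46) = 58/23)
(-32659 + 1/(-23704)) + u(-153, -20) = (-32659 + 1/(-23704)) + 58/23 = (-32659 - 1/23704) + 58/23 = -774148937/23704 + 58/23 = -17804050719/545192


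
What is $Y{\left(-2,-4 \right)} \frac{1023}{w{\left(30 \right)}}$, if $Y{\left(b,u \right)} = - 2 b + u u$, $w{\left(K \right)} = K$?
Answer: $682$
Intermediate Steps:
$Y{\left(b,u \right)} = u^{2} - 2 b$ ($Y{\left(b,u \right)} = - 2 b + u^{2} = u^{2} - 2 b$)
$Y{\left(-2,-4 \right)} \frac{1023}{w{\left(30 \right)}} = \left(\left(-4\right)^{2} - -4\right) \frac{1023}{30} = \left(16 + 4\right) 1023 \cdot \frac{1}{30} = 20 \cdot \frac{341}{10} = 682$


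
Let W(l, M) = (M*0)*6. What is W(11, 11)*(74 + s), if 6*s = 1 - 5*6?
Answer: 0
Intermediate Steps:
s = -29/6 (s = (1 - 5*6)/6 = (1 - 30)/6 = (⅙)*(-29) = -29/6 ≈ -4.8333)
W(l, M) = 0 (W(l, M) = 0*6 = 0)
W(11, 11)*(74 + s) = 0*(74 - 29/6) = 0*(415/6) = 0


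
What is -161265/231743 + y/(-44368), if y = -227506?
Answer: 22783958719/5140986712 ≈ 4.4318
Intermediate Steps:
-161265/231743 + y/(-44368) = -161265/231743 - 227506/(-44368) = -161265*1/231743 - 227506*(-1/44368) = -161265/231743 + 113753/22184 = 22783958719/5140986712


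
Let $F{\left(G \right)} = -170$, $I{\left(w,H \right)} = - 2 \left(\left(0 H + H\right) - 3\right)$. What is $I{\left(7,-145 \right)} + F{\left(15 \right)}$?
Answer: $126$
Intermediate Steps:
$I{\left(w,H \right)} = 6 - 2 H$ ($I{\left(w,H \right)} = - 2 \left(\left(0 + H\right) - 3\right) = - 2 \left(H - 3\right) = - 2 \left(-3 + H\right) = 6 - 2 H$)
$I{\left(7,-145 \right)} + F{\left(15 \right)} = \left(6 - -290\right) - 170 = \left(6 + 290\right) - 170 = 296 - 170 = 126$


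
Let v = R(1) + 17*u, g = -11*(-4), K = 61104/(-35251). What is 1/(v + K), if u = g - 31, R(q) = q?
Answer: 35251/7764618 ≈ 0.0045400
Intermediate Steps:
K = -61104/35251 (K = 61104*(-1/35251) = -61104/35251 ≈ -1.7334)
g = 44
u = 13 (u = 44 - 31 = 13)
v = 222 (v = 1 + 17*13 = 1 + 221 = 222)
1/(v + K) = 1/(222 - 61104/35251) = 1/(7764618/35251) = 35251/7764618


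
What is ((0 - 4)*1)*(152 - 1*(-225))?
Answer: -1508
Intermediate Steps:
((0 - 4)*1)*(152 - 1*(-225)) = (-4*1)*(152 + 225) = -4*377 = -1508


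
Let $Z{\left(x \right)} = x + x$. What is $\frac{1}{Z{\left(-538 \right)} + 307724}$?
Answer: $\frac{1}{306648} \approx 3.2611 \cdot 10^{-6}$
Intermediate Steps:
$Z{\left(x \right)} = 2 x$
$\frac{1}{Z{\left(-538 \right)} + 307724} = \frac{1}{2 \left(-538\right) + 307724} = \frac{1}{-1076 + 307724} = \frac{1}{306648}$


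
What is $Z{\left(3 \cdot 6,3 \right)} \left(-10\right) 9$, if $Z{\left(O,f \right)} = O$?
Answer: $-1620$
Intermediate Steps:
$Z{\left(3 \cdot 6,3 \right)} \left(-10\right) 9 = 3 \cdot 6 \left(-10\right) 9 = 18 \left(-10\right) 9 = \left(-180\right) 9 = -1620$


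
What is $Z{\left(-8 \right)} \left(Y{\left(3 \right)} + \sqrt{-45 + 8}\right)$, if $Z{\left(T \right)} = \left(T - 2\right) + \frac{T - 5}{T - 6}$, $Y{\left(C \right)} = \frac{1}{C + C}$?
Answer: $- \frac{127}{84} - \frac{127 i \sqrt{37}}{14} \approx -1.5119 - 55.179 i$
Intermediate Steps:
$Y{\left(C \right)} = \frac{1}{2 C}$
$Z{\left(T \right)} = -2 + T + \frac{-5 + T}{-6 + T}$ ($Z{\left(T \right)} = \left(-2 + T\right) + \frac{-5 + T}{-6 + T} = -2 + T + \frac{-5 + T}{-6 + T}$)
$Z{\left(-8 \right)} \left(Y{\left(3 \right)} + \sqrt{-45 + 8}\right) = \frac{7 + \left(-8\right)^{2} - -56}{-6 - 8} \left(\frac{1}{2 \cdot 3} + \sqrt{-45 + 8}\right) = \frac{7 + 64 + 56}{-14} \left(\frac{1}{2} \cdot \frac{1}{3} + \sqrt{-37}\right) = \left(- \frac{1}{14}\right) 127 \left(\frac{1}{6} + i \sqrt{37}\right) = - \frac{127 \left(\frac{1}{6} + i \sqrt{37}\right)}{14} = - \frac{127}{84} - \frac{127 i \sqrt{37}}{14}$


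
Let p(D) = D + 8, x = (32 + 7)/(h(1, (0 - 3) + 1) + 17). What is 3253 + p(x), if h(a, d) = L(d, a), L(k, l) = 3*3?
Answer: 6525/2 ≈ 3262.5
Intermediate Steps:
L(k, l) = 9
h(a, d) = 9
x = 3/2 (x = (32 + 7)/(9 + 17) = 39/26 = 39*(1/26) = 3/2 ≈ 1.5000)
p(D) = 8 + D
3253 + p(x) = 3253 + (8 + 3/2) = 3253 + 19/2 = 6525/2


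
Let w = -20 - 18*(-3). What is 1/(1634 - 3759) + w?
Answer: 72249/2125 ≈ 34.000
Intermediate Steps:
w = 34 (w = -20 + 54 = 34)
1/(1634 - 3759) + w = 1/(1634 - 3759) + 34 = 1/(-2125) + 34 = -1/2125 + 34 = 72249/2125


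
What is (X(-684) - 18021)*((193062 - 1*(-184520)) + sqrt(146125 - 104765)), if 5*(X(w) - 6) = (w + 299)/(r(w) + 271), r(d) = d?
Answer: -401322090668/59 - 4251496*sqrt(2585)/59 ≈ -6.8057e+9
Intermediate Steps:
X(w) = 6 + (299 + w)/(5*(271 + w)) (X(w) = 6 + ((w + 299)/(w + 271))/5 = 6 + ((299 + w)/(271 + w))/5 = 6 + (299 + w)/(5*(271 + w)))
(X(-684) - 18021)*((193062 - 1*(-184520)) + sqrt(146125 - 104765)) = ((8429 + 31*(-684))/(5*(271 - 684)) - 18021)*((193062 - 1*(-184520)) + sqrt(146125 - 104765)) = ((1/5)*(8429 - 21204)/(-413) - 18021)*((193062 + 184520) + sqrt(41360)) = ((1/5)*(-1/413)*(-12775) - 18021)*(377582 + 4*sqrt(2585)) = (365/59 - 18021)*(377582 + 4*sqrt(2585)) = -1062874*(377582 + 4*sqrt(2585))/59 = -401322090668/59 - 4251496*sqrt(2585)/59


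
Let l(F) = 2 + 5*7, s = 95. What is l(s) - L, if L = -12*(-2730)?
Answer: -32723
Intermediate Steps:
l(F) = 37 (l(F) = 2 + 35 = 37)
L = 32760
l(s) - L = 37 - 1*32760 = 37 - 32760 = -32723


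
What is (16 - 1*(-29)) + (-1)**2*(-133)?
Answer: -88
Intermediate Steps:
(16 - 1*(-29)) + (-1)**2*(-133) = (16 + 29) + 1*(-133) = 45 - 133 = -88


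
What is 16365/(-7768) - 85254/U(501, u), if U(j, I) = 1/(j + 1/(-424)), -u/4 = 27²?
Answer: -17584723906527/411704 ≈ -4.2712e+7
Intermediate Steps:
u = -2916 (u = -4*27² = -4*729 = -2916)
U(j, I) = 1/(-1/424 + j) (U(j, I) = 1/(j - 1/424) = 1/(-1/424 + j))
16365/(-7768) - 85254/U(501, u) = 16365/(-7768) - 85254/(424/(-1 + 424*501)) = 16365*(-1/7768) - 85254/(424/(-1 + 212424)) = -16365/7768 - 85254/(424/212423) = -16365/7768 - 85254/(424*(1/212423)) = -16365/7768 - 85254/424/212423 = -16365/7768 - 85254*212423/424 = -16365/7768 - 9054955221/212 = -17584723906527/411704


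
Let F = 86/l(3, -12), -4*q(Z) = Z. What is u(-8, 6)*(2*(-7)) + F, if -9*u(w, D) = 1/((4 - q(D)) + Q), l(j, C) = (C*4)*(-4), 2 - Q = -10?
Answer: 773/1440 ≈ 0.53681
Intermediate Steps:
Q = 12 (Q = 2 - 1*(-10) = 2 + 10 = 12)
q(Z) = -Z/4
l(j, C) = -16*C (l(j, C) = (4*C)*(-4) = -16*C)
F = 43/96 (F = 86/((-16*(-12))) = 86/192 = 86*(1/192) = 43/96 ≈ 0.44792)
u(w, D) = -1/(9*(16 + D/4)) (u(w, D) = -1/(9*((4 - (-1)*D/4) + 12)) = -1/(9*((4 + D/4) + 12)) = -1/(9*(16 + D/4)))
u(-8, 6)*(2*(-7)) + F = (-4/(576 + 9*6))*(2*(-7)) + 43/96 = -4/(576 + 54)*(-14) + 43/96 = -4/630*(-14) + 43/96 = -4*1/630*(-14) + 43/96 = -2/315*(-14) + 43/96 = 4/45 + 43/96 = 773/1440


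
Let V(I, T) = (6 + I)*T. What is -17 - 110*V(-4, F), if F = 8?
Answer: -1777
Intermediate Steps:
V(I, T) = T*(6 + I)
-17 - 110*V(-4, F) = -17 - 880*(6 - 4) = -17 - 880*2 = -17 - 110*16 = -17 - 1760 = -1777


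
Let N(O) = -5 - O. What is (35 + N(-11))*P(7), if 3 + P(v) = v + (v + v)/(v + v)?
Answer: 205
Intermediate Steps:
P(v) = -2 + v (P(v) = -3 + (v + (v + v)/(v + v)) = -3 + (v + (2*v)/((2*v))) = -3 + (v + (2*v)*(1/(2*v))) = -3 + (v + 1) = -3 + (1 + v) = -2 + v)
(35 + N(-11))*P(7) = (35 + (-5 - 1*(-11)))*(-2 + 7) = (35 + (-5 + 11))*5 = (35 + 6)*5 = 41*5 = 205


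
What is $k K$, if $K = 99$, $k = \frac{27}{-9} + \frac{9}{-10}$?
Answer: $- \frac{3861}{10} \approx -386.1$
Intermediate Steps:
$k = - \frac{39}{10}$ ($k = 27 \left(- \frac{1}{9}\right) + 9 \left(- \frac{1}{10}\right) = -3 - \frac{9}{10} = - \frac{39}{10} \approx -3.9$)
$k K = \left(- \frac{39}{10}\right) 99 = - \frac{3861}{10}$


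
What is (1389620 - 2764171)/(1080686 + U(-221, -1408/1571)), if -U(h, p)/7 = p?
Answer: -2159419621/1697767562 ≈ -1.2719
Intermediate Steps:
U(h, p) = -7*p
(1389620 - 2764171)/(1080686 + U(-221, -1408/1571)) = (1389620 - 2764171)/(1080686 - (-9856)/1571) = -1374551/(1080686 - (-9856)/1571) = -1374551/(1080686 - 7*(-1408/1571)) = -1374551/(1080686 + 9856/1571) = -1374551/1697767562/1571 = -1374551*1571/1697767562 = -2159419621/1697767562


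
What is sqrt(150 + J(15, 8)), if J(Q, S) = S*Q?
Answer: 3*sqrt(30) ≈ 16.432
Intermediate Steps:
J(Q, S) = Q*S
sqrt(150 + J(15, 8)) = sqrt(150 + 15*8) = sqrt(150 + 120) = sqrt(270) = 3*sqrt(30)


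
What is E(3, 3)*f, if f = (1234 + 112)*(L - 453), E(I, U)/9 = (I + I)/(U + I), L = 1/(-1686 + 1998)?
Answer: -285355365/52 ≈ -5.4876e+6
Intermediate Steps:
L = 1/312 ≈ 0.0032051
E(I, U) = 18*I/(I + U) (E(I, U) = 9*((I + I)/(U + I)) = 9*((2*I)/(I + U)) = 9*(2*I/(I + U)) = 18*I/(I + U))
f = -95118455/156 (f = (1234 + 112)*(1/312 - 453) = 1346*(-141335/312) = -95118455/156 ≈ -6.0973e+5)
E(3, 3)*f = (18*3/(3 + 3))*(-95118455/156) = (18*3/6)*(-95118455/156) = (18*3*(⅙))*(-95118455/156) = 9*(-95118455/156) = -285355365/52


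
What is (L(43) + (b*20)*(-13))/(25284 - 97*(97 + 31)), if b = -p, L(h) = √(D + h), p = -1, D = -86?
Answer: -65/3217 + I*√43/12868 ≈ -0.020205 + 0.00050959*I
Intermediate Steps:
L(h) = √(-86 + h)
b = 1 (b = -1*(-1) = 1)
(L(43) + (b*20)*(-13))/(25284 - 97*(97 + 31)) = (√(-86 + 43) + (1*20)*(-13))/(25284 - 97*(97 + 31)) = (√(-43) + 20*(-13))/(25284 - 97*128) = (I*√43 - 260)/(25284 - 12416) = (-260 + I*√43)/12868 = (-260 + I*√43)*(1/12868) = -65/3217 + I*√43/12868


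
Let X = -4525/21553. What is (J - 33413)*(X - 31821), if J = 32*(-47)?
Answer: 23947563899346/21553 ≈ 1.1111e+9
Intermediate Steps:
X = -4525/21553 (X = -4525*1/21553 = -4525/21553 ≈ -0.20995)
J = -1504
(J - 33413)*(X - 31821) = (-1504 - 33413)*(-4525/21553 - 31821) = -34917*(-685842538/21553) = 23947563899346/21553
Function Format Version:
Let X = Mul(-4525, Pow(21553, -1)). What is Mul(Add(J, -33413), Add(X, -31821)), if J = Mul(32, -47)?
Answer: Rational(23947563899346, 21553) ≈ 1.1111e+9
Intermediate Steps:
X = Rational(-4525, 21553) (X = Mul(-4525, Rational(1, 21553)) = Rational(-4525, 21553) ≈ -0.20995)
J = -1504
Mul(Add(J, -33413), Add(X, -31821)) = Mul(Add(-1504, -33413), Add(Rational(-4525, 21553), -31821)) = Mul(-34917, Rational(-685842538, 21553)) = Rational(23947563899346, 21553)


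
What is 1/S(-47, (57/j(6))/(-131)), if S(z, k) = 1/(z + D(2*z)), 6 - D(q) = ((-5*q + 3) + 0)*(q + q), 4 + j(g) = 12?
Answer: 88883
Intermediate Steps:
j(g) = 8 (j(g) = -4 + 12 = 8)
D(q) = 6 - 2*q*(3 - 5*q) (D(q) = 6 - ((-5*q + 3) + 0)*(q + q) = 6 - ((3 - 5*q) + 0)*2*q = 6 - (3 - 5*q)*2*q = 6 - 2*q*(3 - 5*q))
S(z, k) = 1/(6 - 11*z + 40*z²) (S(z, k) = 1/(z + (6 - 12*z + 10*(2*z)²)) = 1/(z + (6 - 12*z + 10*(4*z²))) = 1/(z + (6 - 12*z + 40*z²)) = 1/(6 - 11*z + 40*z²))
1/S(-47, (57/j(6))/(-131)) = 1/(1/(6 - 11*(-47) + 40*(-47)²)) = 1/(1/(6 + 517 + 40*2209)) = 1/(1/(6 + 517 + 88360)) = 1/(1/88883) = 88883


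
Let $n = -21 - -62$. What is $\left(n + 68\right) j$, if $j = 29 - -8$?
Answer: $4033$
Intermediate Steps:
$j = 37$ ($j = 29 + 8 = 37$)
$n = 41$ ($n = -21 + 62 = 41$)
$\left(n + 68\right) j = \left(41 + 68\right) 37 = 109 \cdot 37 = 4033$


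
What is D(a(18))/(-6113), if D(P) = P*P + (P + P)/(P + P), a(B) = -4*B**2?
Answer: -1679617/6113 ≈ -274.76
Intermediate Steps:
D(P) = 1 + P**2 (D(P) = P**2 + (2*P)/((2*P)) = P**2 + (2*P)*(1/(2*P)) = P**2 + 1 = 1 + P**2)
D(a(18))/(-6113) = (1 + (-4*18**2)**2)/(-6113) = (1 + (-4*324)**2)*(-1/6113) = (1 + (-1296)**2)*(-1/6113) = (1 + 1679616)*(-1/6113) = 1679617*(-1/6113) = -1679617/6113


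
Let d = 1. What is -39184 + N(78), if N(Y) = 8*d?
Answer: -39176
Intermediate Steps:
N(Y) = 8 (N(Y) = 8*1 = 8)
-39184 + N(78) = -39184 + 8 = -39176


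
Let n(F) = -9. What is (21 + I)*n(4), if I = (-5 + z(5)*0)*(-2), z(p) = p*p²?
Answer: -279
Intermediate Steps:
z(p) = p³
I = 10 (I = (-5 + 5³*0)*(-2) = (-5 + 125*0)*(-2) = (-5 + 0)*(-2) = -5*(-2) = 10)
(21 + I)*n(4) = (21 + 10)*(-9) = 31*(-9) = -279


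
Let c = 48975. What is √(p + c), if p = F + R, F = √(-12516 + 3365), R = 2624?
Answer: √(51599 + I*√9151) ≈ 227.15 + 0.211*I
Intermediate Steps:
F = I*√9151 (F = √(-9151) = I*√9151 ≈ 95.661*I)
p = 2624 + I*√9151 (p = I*√9151 + 2624 = 2624 + I*√9151 ≈ 2624.0 + 95.661*I)
√(p + c) = √((2624 + I*√9151) + 48975) = √(51599 + I*√9151)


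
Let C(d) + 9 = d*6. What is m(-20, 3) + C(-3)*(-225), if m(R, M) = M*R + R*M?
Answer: 5955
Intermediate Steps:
C(d) = -9 + 6*d (C(d) = -9 + d*6 = -9 + 6*d)
m(R, M) = 2*M*R (m(R, M) = M*R + M*R = 2*M*R)
m(-20, 3) + C(-3)*(-225) = 2*3*(-20) + (-9 + 6*(-3))*(-225) = -120 + (-9 - 18)*(-225) = -120 - 27*(-225) = -120 + 6075 = 5955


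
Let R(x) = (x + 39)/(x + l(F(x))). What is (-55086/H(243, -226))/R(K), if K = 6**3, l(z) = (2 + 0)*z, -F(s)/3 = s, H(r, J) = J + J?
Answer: -991548/1921 ≈ -516.16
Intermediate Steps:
H(r, J) = 2*J
F(s) = -3*s
l(z) = 2*z
K = 216
R(x) = -(39 + x)/(5*x) (R(x) = (x + 39)/(x + 2*(-3*x)) = (39 + x)/(x - 6*x) = (39 + x)/((-5*x)) = (39 + x)*(-1/(5*x)) = -(39 + x)/(5*x))
(-55086/H(243, -226))/R(K) = (-55086/(2*(-226)))/(((1/5)*(-39 - 1*216)/216)) = (-55086/(-452))/(((1/5)*(1/216)*(-39 - 216))) = (-55086*(-1/452))/(((1/5)*(1/216)*(-255))) = 27543/(226*(-17/72)) = (27543/226)*(-72/17) = -991548/1921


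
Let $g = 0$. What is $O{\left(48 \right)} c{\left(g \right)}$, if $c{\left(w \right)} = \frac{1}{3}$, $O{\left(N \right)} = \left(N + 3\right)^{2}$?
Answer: $867$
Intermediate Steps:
$O{\left(N \right)} = \left(3 + N\right)^{2}$
$c{\left(w \right)} = \frac{1}{3}$
$O{\left(48 \right)} c{\left(g \right)} = \left(3 + 48\right)^{2} \cdot \frac{1}{3} = 51^{2} \cdot \frac{1}{3} = 2601 \cdot \frac{1}{3} = 867$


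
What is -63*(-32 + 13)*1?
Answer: 1197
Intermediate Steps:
-63*(-32 + 13)*1 = -63*(-19)*1 = 1197*1 = 1197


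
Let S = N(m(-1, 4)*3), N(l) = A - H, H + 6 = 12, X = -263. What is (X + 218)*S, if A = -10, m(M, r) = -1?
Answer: 720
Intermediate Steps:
H = 6 (H = -6 + 12 = 6)
N(l) = -16 (N(l) = -10 - 1*6 = -10 - 6 = -16)
S = -16
(X + 218)*S = (-263 + 218)*(-16) = -45*(-16) = 720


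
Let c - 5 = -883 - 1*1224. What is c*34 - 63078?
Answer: -134546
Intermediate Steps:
c = -2102 (c = 5 + (-883 - 1*1224) = 5 + (-883 - 1224) = 5 - 2107 = -2102)
c*34 - 63078 = -2102*34 - 63078 = -71468 - 63078 = -134546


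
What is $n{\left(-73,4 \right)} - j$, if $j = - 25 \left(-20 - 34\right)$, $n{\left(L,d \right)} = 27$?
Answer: $-1323$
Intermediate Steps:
$j = 1350$ ($j = \left(-25\right) \left(-54\right) = 1350$)
$n{\left(-73,4 \right)} - j = 27 - 1350 = -1323$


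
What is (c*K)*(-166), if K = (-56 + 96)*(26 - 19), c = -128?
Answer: 5949440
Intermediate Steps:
K = 280 (K = 40*7 = 280)
(c*K)*(-166) = -128*280*(-166) = -35840*(-166) = 5949440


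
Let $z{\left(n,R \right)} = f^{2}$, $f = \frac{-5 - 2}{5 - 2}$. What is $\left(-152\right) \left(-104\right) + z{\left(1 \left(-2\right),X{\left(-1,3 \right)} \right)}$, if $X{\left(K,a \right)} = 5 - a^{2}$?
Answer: $\frac{142321}{9} \approx 15813.0$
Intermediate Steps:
$f = - \frac{7}{3} \approx -2.3333$
$z{\left(n,R \right)} = \frac{49}{9}$ ($z{\left(n,R \right)} = \left(- \frac{7}{3}\right)^{2} = \frac{49}{9}$)
$\left(-152\right) \left(-104\right) + z{\left(1 \left(-2\right),X{\left(-1,3 \right)} \right)} = \left(-152\right) \left(-104\right) + \frac{49}{9} = 15808 + \frac{49}{9} = \frac{142321}{9}$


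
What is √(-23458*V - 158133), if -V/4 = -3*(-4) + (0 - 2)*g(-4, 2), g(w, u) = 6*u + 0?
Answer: I*√1284117 ≈ 1133.2*I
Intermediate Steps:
g(w, u) = 6*u
V = 48 (V = -4*(-3*(-4) + (0 - 2)*(6*2)) = -4*(12 - 2*12) = -4*(12 - 24) = -4*(-12) = 48)
√(-23458*V - 158133) = √(-23458*48 - 158133) = √(-1125984 - 158133) = √(-1284117) = I*√1284117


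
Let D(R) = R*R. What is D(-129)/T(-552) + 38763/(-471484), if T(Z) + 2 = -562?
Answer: -327826149/11079874 ≈ -29.588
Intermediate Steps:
D(R) = R²
T(Z) = -564 (T(Z) = -2 - 562 = -564)
D(-129)/T(-552) + 38763/(-471484) = (-129)²/(-564) + 38763/(-471484) = 16641*(-1/564) + 38763*(-1/471484) = -5547/188 - 38763/471484 = -327826149/11079874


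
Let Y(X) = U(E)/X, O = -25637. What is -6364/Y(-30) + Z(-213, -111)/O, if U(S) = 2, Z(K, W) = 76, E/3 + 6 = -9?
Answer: 2447307944/25637 ≈ 95460.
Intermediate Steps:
E = -45 (E = -18 + 3*(-9) = -18 - 27 = -45)
Y(X) = 2/X
-6364/Y(-30) + Z(-213, -111)/O = -6364/(2/(-30)) + 76/(-25637) = -6364/(2*(-1/30)) + 76*(-1/25637) = -6364/(-1/15) - 76/25637 = -6364*(-15) - 76/25637 = 95460 - 76/25637 = 2447307944/25637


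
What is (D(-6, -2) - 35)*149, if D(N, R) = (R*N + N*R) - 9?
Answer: -2980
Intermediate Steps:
D(N, R) = -9 + 2*N*R (D(N, R) = (N*R + N*R) - 9 = 2*N*R - 9 = -9 + 2*N*R)
(D(-6, -2) - 35)*149 = ((-9 + 2*(-6)*(-2)) - 35)*149 = ((-9 + 24) - 35)*149 = (15 - 35)*149 = -20*149 = -2980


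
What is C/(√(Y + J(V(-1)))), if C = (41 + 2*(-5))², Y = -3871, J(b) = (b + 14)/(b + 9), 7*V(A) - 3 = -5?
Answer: -961*I*√14398135/236035 ≈ -15.449*I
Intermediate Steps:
V(A) = -2/7 (V(A) = 3/7 + (⅐)*(-5) = 3/7 - 5/7 = -2/7)
J(b) = (14 + b)/(9 + b)
C = 961 (C = (41 - 10)² = 31² = 961)
C/(√(Y + J(V(-1)))) = 961/(√(-3871 + (14 - 2/7)/(9 - 2/7))) = 961/(√(-3871 + (96/7)/(61/7))) = 961/(√(-3871 + (7/61)*(96/7))) = 961/(√(-3871 + 96/61)) = 961/(√(-236035/61)) = 961/((I*√14398135/61)) = 961*(-I*√14398135/236035) = -961*I*√14398135/236035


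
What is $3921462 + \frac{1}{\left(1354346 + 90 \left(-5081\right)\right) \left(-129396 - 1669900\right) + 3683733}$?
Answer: $\frac{6329496872155448465}{1614065588843} \approx 3.9215 \cdot 10^{6}$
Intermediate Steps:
$3921462 + \frac{1}{\left(1354346 + 90 \left(-5081\right)\right) \left(-129396 - 1669900\right) + 3683733} = 3921462 + \frac{1}{\left(1354346 - 457290\right) \left(-1799296\right) + 3683733} = 3921462 + \frac{1}{897056 \left(-1799296\right) + 3683733} = 3921462 + \frac{1}{-1614069272576 + 3683733} = 3921462 + \frac{1}{-1614065588843} = 3921462 - \frac{1}{1614065588843} = \frac{6329496872155448465}{1614065588843}$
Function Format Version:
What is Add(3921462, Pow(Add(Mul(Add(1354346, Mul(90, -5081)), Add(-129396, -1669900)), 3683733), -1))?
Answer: Rational(6329496872155448465, 1614065588843) ≈ 3.9215e+6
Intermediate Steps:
Add(3921462, Pow(Add(Mul(Add(1354346, Mul(90, -5081)), Add(-129396, -1669900)), 3683733), -1)) = Add(3921462, Pow(Add(Mul(Add(1354346, -457290), -1799296), 3683733), -1)) = Add(3921462, Pow(Add(Mul(897056, -1799296), 3683733), -1)) = Add(3921462, Pow(Add(-1614069272576, 3683733), -1)) = Add(3921462, Pow(-1614065588843, -1)) = Add(3921462, Rational(-1, 1614065588843)) = Rational(6329496872155448465, 1614065588843)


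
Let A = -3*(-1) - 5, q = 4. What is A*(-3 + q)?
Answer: -2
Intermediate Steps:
A = -2 (A = 3 - 5 = -2)
A*(-3 + q) = -2*(-3 + 4) = -2*1 = -2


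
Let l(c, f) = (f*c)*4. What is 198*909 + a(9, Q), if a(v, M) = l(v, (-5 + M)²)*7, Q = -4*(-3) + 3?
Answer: 205182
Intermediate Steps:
Q = 15 (Q = 12 + 3 = 15)
l(c, f) = 4*c*f (l(c, f) = (c*f)*4 = 4*c*f)
a(v, M) = 28*v*(-5 + M)² (a(v, M) = (4*v*(-5 + M)²)*7 = 28*v*(-5 + M)²)
198*909 + a(9, Q) = 198*909 + 28*9*(-5 + 15)² = 179982 + 28*9*10² = 179982 + 28*9*100 = 179982 + 25200 = 205182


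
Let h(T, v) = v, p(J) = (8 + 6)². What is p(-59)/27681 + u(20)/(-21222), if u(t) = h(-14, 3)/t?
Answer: 9234133/1305435960 ≈ 0.0070736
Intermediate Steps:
p(J) = 196 (p(J) = 14² = 196)
u(t) = 3/t
p(-59)/27681 + u(20)/(-21222) = 196/27681 + (3/20)/(-21222) = 196*(1/27681) + (3*(1/20))*(-1/21222) = 196/27681 + (3/20)*(-1/21222) = 196/27681 - 1/141480 = 9234133/1305435960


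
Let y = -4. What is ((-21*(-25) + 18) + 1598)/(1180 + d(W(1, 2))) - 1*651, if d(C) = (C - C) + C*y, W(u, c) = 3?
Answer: -758227/1168 ≈ -649.17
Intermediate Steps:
d(C) = -4*C (d(C) = (C - C) + C*(-4) = 0 - 4*C = -4*C)
((-21*(-25) + 18) + 1598)/(1180 + d(W(1, 2))) - 1*651 = ((-21*(-25) + 18) + 1598)/(1180 - 4*3) - 1*651 = ((525 + 18) + 1598)/(1180 - 12) - 651 = (543 + 1598)/1168 - 651 = 2141*(1/1168) - 651 = 2141/1168 - 651 = -758227/1168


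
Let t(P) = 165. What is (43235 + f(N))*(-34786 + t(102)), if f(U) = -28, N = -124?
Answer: -1495869547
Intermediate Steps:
(43235 + f(N))*(-34786 + t(102)) = (43235 - 28)*(-34786 + 165) = 43207*(-34621) = -1495869547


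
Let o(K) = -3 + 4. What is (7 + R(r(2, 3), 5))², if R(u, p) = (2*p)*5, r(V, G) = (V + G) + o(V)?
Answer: 3249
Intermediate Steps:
o(K) = 1
r(V, G) = 1 + G + V (r(V, G) = (V + G) + 1 = (G + V) + 1 = 1 + G + V)
R(u, p) = 10*p
(7 + R(r(2, 3), 5))² = (7 + 10*5)² = (7 + 50)² = 57² = 3249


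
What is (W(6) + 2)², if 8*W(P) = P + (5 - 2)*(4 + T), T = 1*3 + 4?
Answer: 3025/64 ≈ 47.266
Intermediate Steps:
T = 7 (T = 3 + 4 = 7)
W(P) = 33/8 + P/8 (W(P) = (P + (5 - 2)*(4 + 7))/8 = (P + 3*11)/8 = (P + 33)/8 = (33 + P)/8 = 33/8 + P/8)
(W(6) + 2)² = ((33/8 + (⅛)*6) + 2)² = ((33/8 + ¾) + 2)² = (39/8 + 2)² = (55/8)² = 3025/64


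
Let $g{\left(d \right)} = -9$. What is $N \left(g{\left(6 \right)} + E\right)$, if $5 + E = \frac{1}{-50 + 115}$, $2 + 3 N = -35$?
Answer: $\frac{11211}{65} \approx 172.48$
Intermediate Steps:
$N = - \frac{37}{3}$ ($N = - \frac{2}{3} + \frac{1}{3} \left(-35\right) = - \frac{2}{3} - \frac{35}{3} = - \frac{37}{3} \approx -12.333$)
$E = - \frac{324}{65}$ ($E = -5 + \frac{1}{-50 + 115} = -5 + \frac{1}{65} = - \frac{324}{65} \approx -4.9846$)
$N \left(g{\left(6 \right)} + E\right) = - \frac{37 \left(-9 - \frac{324}{65}\right)}{3} = \left(- \frac{37}{3}\right) \left(- \frac{909}{65}\right) = \frac{11211}{65}$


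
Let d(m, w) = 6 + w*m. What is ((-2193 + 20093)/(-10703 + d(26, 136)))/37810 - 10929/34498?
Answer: -295972524809/934058913018 ≈ -0.31687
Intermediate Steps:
d(m, w) = 6 + m*w
((-2193 + 20093)/(-10703 + d(26, 136)))/37810 - 10929/34498 = ((-2193 + 20093)/(-10703 + (6 + 26*136)))/37810 - 10929/34498 = (17900/(-10703 + (6 + 3536)))*(1/37810) - 10929*1/34498 = (17900/(-10703 + 3542))*(1/37810) - 10929/34498 = (17900/(-7161))*(1/37810) - 10929/34498 = (17900*(-1/7161))*(1/37810) - 10929/34498 = -17900/7161*1/37810 - 10929/34498 = -1790/27075741 - 10929/34498 = -295972524809/934058913018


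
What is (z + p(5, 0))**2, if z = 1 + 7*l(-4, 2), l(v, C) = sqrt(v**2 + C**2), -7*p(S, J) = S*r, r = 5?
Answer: 48344/49 - 72*sqrt(5) ≈ 825.62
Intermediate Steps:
p(S, J) = -5*S/7 (p(S, J) = -S*5/7 = -5*S/7)
l(v, C) = sqrt(C**2 + v**2)
z = 1 + 14*sqrt(5) (z = 1 + 7*sqrt(2**2 + (-4)**2) = 1 + 7*sqrt(4 + 16) = 1 + 7*sqrt(20) = 1 + 7*(2*sqrt(5)) = 1 + 14*sqrt(5) ≈ 32.305)
(z + p(5, 0))**2 = ((1 + 14*sqrt(5)) - 5/7*5)**2 = ((1 + 14*sqrt(5)) - 25/7)**2 = (-18/7 + 14*sqrt(5))**2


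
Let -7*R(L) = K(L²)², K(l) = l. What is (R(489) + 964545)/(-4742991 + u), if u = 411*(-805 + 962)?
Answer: 9528683471/5458208 ≈ 1745.8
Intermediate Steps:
u = 64527 (u = 411*157 = 64527)
R(L) = -L⁴/7
(R(489) + 964545)/(-4742991 + u) = (-⅐*489⁴ + 964545)/(-4742991 + 64527) = (-⅐*57178852641 + 964545)/(-4678464) = (-57178852641/7 + 964545)*(-1/4678464) = -57172100826/7*(-1/4678464) = 9528683471/5458208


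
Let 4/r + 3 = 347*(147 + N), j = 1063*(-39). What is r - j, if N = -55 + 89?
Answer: 650916358/15701 ≈ 41457.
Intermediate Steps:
N = 34
j = -41457
r = 1/15701 (r = 4/(-3 + 347*(147 + 34)) = 4/(-3 + 347*181) = 4/(-3 + 62807) = 4/62804 = 4*(1/62804) = 1/15701 ≈ 6.3690e-5)
r - j = 1/15701 - 1*(-41457) = 1/15701 + 41457 = 650916358/15701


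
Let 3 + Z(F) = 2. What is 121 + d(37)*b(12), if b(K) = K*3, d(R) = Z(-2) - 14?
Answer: -419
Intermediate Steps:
Z(F) = -1 (Z(F) = -3 + 2 = -1)
d(R) = -15 (d(R) = -1 - 14 = -15)
b(K) = 3*K
121 + d(37)*b(12) = 121 - 45*12 = 121 - 15*36 = 121 - 540 = -419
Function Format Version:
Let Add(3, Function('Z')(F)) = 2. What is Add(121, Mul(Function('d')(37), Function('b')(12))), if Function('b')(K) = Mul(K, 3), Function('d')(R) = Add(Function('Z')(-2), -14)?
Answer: -419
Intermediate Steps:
Function('Z')(F) = -1 (Function('Z')(F) = Add(-3, 2) = -1)
Function('d')(R) = -15 (Function('d')(R) = Add(-1, -14) = -15)
Function('b')(K) = Mul(3, K)
Add(121, Mul(Function('d')(37), Function('b')(12))) = Add(121, Mul(-15, Mul(3, 12))) = Add(121, Mul(-15, 36)) = Add(121, -540) = -419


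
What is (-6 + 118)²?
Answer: 12544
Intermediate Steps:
(-6 + 118)² = 112² = 12544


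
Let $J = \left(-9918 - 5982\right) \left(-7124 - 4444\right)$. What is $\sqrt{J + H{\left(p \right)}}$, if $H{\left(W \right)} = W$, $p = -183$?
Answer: $\sqrt{183931017} \approx 13562.0$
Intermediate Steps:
$J = 183931200$ ($J = \left(-15900\right) \left(-11568\right) = 183931200$)
$\sqrt{J + H{\left(p \right)}} = \sqrt{183931200 - 183} = \sqrt{183931017}$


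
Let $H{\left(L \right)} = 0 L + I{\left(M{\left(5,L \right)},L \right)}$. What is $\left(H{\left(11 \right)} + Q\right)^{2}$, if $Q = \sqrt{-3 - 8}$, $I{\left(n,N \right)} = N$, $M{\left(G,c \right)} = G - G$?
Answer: $\left(11 + i \sqrt{11}\right)^{2} \approx 110.0 + 72.966 i$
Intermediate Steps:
$M{\left(G,c \right)} = 0$
$H{\left(L \right)} = L$ ($H{\left(L \right)} = 0 L + L = 0 + L = L$)
$Q = i \sqrt{11}$ ($Q = \sqrt{-11} = i \sqrt{11} \approx 3.3166 i$)
$\left(H{\left(11 \right)} + Q\right)^{2} = \left(11 + i \sqrt{11}\right)^{2}$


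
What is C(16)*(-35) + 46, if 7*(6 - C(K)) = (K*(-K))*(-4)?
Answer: 4956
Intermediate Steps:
C(K) = 6 - 4*K²/7 (C(K) = 6 - K*(-K)*(-4)/7 = 6 - (-K²)*(-4)/7 = 6 - 4*K²/7)
C(16)*(-35) + 46 = (6 - 4/7*16²)*(-35) + 46 = (6 - 4/7*256)*(-35) + 46 = (6 - 1024/7)*(-35) + 46 = -982/7*(-35) + 46 = 4910 + 46 = 4956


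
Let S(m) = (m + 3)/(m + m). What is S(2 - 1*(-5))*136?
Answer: 680/7 ≈ 97.143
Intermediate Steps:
S(m) = (3 + m)/(2*m) (S(m) = (3 + m)/((2*m)) = (3 + m)*(1/(2*m)) = (3 + m)/(2*m))
S(2 - 1*(-5))*136 = ((3 + (2 - 1*(-5)))/(2*(2 - 1*(-5))))*136 = ((3 + (2 + 5))/(2*(2 + 5)))*136 = ((½)*(3 + 7)/7)*136 = ((½)*(⅐)*10)*136 = (5/7)*136 = 680/7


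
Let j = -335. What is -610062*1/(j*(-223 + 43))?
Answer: -101677/10050 ≈ -10.117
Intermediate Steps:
-610062*1/(j*(-223 + 43)) = -610062*(-1/(335*(-223 + 43))) = -610062/((-335*(-180))) = -610062/60300 = -610062*1/60300 = -101677/10050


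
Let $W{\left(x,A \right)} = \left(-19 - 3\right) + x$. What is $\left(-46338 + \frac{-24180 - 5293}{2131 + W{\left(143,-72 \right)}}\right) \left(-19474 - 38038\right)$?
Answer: $\frac{1500813727322}{563} \approx 2.6657 \cdot 10^{9}$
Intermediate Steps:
$W{\left(x,A \right)} = -22 + x$
$\left(-46338 + \frac{-24180 - 5293}{2131 + W{\left(143,-72 \right)}}\right) \left(-19474 - 38038\right) = \left(-46338 + \frac{-24180 - 5293}{2131 + \left(-22 + 143\right)}\right) \left(-19474 - 38038\right) = \left(-46338 - \frac{29473}{2131 + 121}\right) \left(-57512\right) = \left(-46338 - \frac{29473}{2252}\right) \left(-57512\right) = \left(- \frac{104382649}{2252}\right) \left(-57512\right) = \frac{1500813727322}{563}$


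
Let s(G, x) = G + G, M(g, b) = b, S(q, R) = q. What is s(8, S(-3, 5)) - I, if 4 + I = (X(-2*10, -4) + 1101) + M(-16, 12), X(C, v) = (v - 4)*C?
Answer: -1253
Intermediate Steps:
X(C, v) = C*(-4 + v) (X(C, v) = (-4 + v)*C = C*(-4 + v))
s(G, x) = 2*G
I = 1269 (I = -4 + (((-2*10)*(-4 - 4) + 1101) + 12) = -4 + ((-20*(-8) + 1101) + 12) = -4 + ((160 + 1101) + 12) = -4 + (1261 + 12) = -4 + 1273 = 1269)
s(8, S(-3, 5)) - I = 2*8 - 1*1269 = 16 - 1269 = -1253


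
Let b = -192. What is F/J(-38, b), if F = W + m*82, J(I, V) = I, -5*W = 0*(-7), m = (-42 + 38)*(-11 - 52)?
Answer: -10332/19 ≈ -543.79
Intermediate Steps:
m = 252 (m = -4*(-63) = 252)
W = 0 (W = -0*(-7) = -⅕*0 = 0)
F = 20664 (F = 0 + 252*82 = 0 + 20664 = 20664)
F/J(-38, b) = 20664/(-38) = 20664*(-1/38) = -10332/19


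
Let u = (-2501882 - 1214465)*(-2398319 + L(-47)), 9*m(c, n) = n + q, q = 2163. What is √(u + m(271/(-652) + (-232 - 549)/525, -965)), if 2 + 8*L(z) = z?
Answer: √1283473207217014/12 ≈ 2.9855e+6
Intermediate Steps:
L(z) = -¼ + z/8
m(c, n) = 721/3 + n/9 (m(c, n) = (n + 2163)/9 = (2163 + n)/9 = 721/3 + n/9)
u = 71304067066547/8 (u = (-2501882 - 1214465)*(-2398319 + (-¼ + (⅛)*(-47))) = -3716347*(-2398319 + (-¼ - 47/8)) = -3716347*(-2398319 - 49/8) = -3716347*(-19186601/8) = 71304067066547/8 ≈ 8.9130e+12)
√(u + m(271/(-652) + (-232 - 549)/525, -965)) = √(71304067066547/8 + (721/3 + (⅑)*(-965))) = √(71304067066547/8 + (721/3 - 965/9)) = √(71304067066547/8 + 1198/9) = √(641736603608507/72) = √1283473207217014/12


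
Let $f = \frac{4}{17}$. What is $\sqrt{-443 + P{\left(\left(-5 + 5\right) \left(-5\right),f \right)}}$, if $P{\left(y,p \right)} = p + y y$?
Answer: $\frac{i \sqrt{127959}}{17} \approx 21.042 i$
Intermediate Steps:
$f = \frac{4}{17}$ ($f = 4 \cdot \frac{1}{17} = \frac{4}{17} \approx 0.23529$)
$P{\left(y,p \right)} = p + y^{2}$
$\sqrt{-443 + P{\left(\left(-5 + 5\right) \left(-5\right),f \right)}} = \sqrt{-443 + \left(\frac{4}{17} + \left(\left(-5 + 5\right) \left(-5\right)\right)^{2}\right)} = \sqrt{-443 + \left(\frac{4}{17} + \left(0 \left(-5\right)\right)^{2}\right)} = \sqrt{-443 + \left(\frac{4}{17} + 0^{2}\right)} = \sqrt{-443 + \left(\frac{4}{17} + 0\right)} = \sqrt{-443 + \frac{4}{17}} = \sqrt{- \frac{7527}{17}} = \frac{i \sqrt{127959}}{17}$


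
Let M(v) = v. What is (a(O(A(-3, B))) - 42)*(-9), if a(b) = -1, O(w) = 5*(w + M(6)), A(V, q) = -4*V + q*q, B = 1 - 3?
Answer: 387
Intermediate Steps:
B = -2
A(V, q) = q² - 4*V (A(V, q) = -4*V + q² = q² - 4*V)
O(w) = 30 + 5*w (O(w) = 5*(w + 6) = 5*(6 + w) = 30 + 5*w)
(a(O(A(-3, B))) - 42)*(-9) = (-1 - 42)*(-9) = -43*(-9) = 387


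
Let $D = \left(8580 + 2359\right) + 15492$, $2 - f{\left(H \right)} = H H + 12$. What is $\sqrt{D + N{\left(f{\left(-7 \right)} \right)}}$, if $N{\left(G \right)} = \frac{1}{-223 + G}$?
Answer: $\frac{\sqrt{2101898562}}{282} \approx 162.58$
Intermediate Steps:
$f{\left(H \right)} = -10 - H^{2}$ ($f{\left(H \right)} = 2 - \left(H H + 12\right) = 2 - \left(H^{2} + 12\right) = 2 - \left(12 + H^{2}\right) = -10 - H^{2}$)
$D = 26431$ ($D = 10939 + 15492 = 26431$)
$\sqrt{D + N{\left(f{\left(-7 \right)} \right)}} = \sqrt{26431 + \frac{1}{-223 - 59}} = \sqrt{26431 + \frac{1}{-282}} = \sqrt{26431 - \frac{1}{282}} = \sqrt{\frac{7453541}{282}} = \frac{\sqrt{2101898562}}{282}$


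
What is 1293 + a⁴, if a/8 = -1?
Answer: 5389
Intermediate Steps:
a = -8 (a = 8*(-1) = -8)
1293 + a⁴ = 1293 + (-8)⁴ = 1293 + 4096 = 5389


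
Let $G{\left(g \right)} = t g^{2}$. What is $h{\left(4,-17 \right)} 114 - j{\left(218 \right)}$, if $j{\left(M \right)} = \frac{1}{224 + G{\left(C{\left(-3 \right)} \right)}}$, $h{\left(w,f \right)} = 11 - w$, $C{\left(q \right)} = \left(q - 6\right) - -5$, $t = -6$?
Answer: $\frac{102143}{128} \approx 797.99$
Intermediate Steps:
$C{\left(q \right)} = -1 + q$ ($C{\left(q \right)} = \left(q - 6\right) + 5 = \left(-6 + q\right) + 5 = -1 + q$)
$G{\left(g \right)} = - 6 g^{2}$
$j{\left(M \right)} = \frac{1}{128}$ ($j{\left(M \right)} = \frac{1}{224 - 6 \left(-1 - 3\right)^{2}} = \frac{1}{224 - 6 \left(-4\right)^{2}} = \frac{1}{224 - 96} = \frac{1}{128}$)
$h{\left(4,-17 \right)} 114 - j{\left(218 \right)} = \left(11 - 4\right) 114 - \frac{1}{128} = 7 \cdot 114 - \frac{1}{128} = 798 - \frac{1}{128} = \frac{102143}{128}$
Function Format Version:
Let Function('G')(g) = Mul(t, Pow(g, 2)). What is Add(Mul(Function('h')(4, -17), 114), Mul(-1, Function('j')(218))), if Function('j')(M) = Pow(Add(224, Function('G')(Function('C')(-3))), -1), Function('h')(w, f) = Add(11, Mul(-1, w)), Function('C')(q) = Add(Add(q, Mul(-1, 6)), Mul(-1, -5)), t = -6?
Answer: Rational(102143, 128) ≈ 797.99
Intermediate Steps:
Function('C')(q) = Add(-1, q) (Function('C')(q) = Add(Add(q, -6), 5) = Add(Add(-6, q), 5) = Add(-1, q))
Function('G')(g) = Mul(-6, Pow(g, 2))
Function('j')(M) = Rational(1, 128) (Function('j')(M) = Pow(Add(224, Mul(-6, Pow(Add(-1, -3), 2))), -1) = Pow(Add(224, Mul(-6, Pow(-4, 2))), -1) = Pow(Add(224, Mul(-6, 16)), -1) = Pow(Add(224, -96), -1) = Pow(128, -1) = Rational(1, 128))
Add(Mul(Function('h')(4, -17), 114), Mul(-1, Function('j')(218))) = Add(Mul(Add(11, Mul(-1, 4)), 114), Mul(-1, Rational(1, 128))) = Add(Mul(Add(11, -4), 114), Rational(-1, 128)) = Add(Mul(7, 114), Rational(-1, 128)) = Add(798, Rational(-1, 128)) = Rational(102143, 128)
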